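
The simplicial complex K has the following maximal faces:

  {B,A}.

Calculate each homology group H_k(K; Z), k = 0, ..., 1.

H_0 = Z,  H_1 = 0.

K has 2 vertices, 1 edge.
rank ∂_0 = 0, rank ∂_1 = 1 ⇒ b_0 = 2 − 0 − 1 = 1; all invariant factors of ∂_1 are 1 so no torsion. So H_0 ≅ Z.
rank ∂_1 = 1, rank ∂_2 = 0 ⇒ b_1 = 1 − 1 − 0 = 0. So H_1 ≅ 0.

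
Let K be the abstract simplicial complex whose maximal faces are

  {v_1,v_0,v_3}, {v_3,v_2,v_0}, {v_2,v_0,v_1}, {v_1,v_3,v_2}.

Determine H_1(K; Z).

We work with the vertex ordering v_0 < v_1 < v_2 < v_3. The simplices of K, each written with vertices in increasing order, are:

  0-simplices (4): [v_0], [v_1], [v_2], [v_3]
  1-simplices (6): [v_0,v_1], [v_0,v_2], [v_0,v_3], [v_1,v_2], [v_1,v_3], [v_2,v_3]
  2-simplices (4): [v_0,v_1,v_2], [v_0,v_1,v_3], [v_0,v_2,v_3], [v_1,v_2,v_3]

giving chain groups C_0 ≅ Z^4, C_1 ≅ Z^6, C_2 ≅ Z^4.

∂_1: C_1 → C_0 maps an edge to its endpoints' difference, ∂[p,q] = q − p.
The resulting 4×6 matrix has rank 3, and its Smith normal form has invariant factors (1,1,1).

The boundary map ∂_2: C_2 → C_1 acts by ∂[p,q,r] = [q,r] − [p,r] + [p,q]. For instance
  ∂[v_0,v_1,v_2] = [v_1,v_2] − [v_0,v_2] + [v_0,v_1],
  ∂[v_0,v_2,v_3] = [v_2,v_3] − [v_0,v_3] + [v_0,v_2].
The resulting 6×4 matrix has rank 3, and its Smith normal form has invariant factors (1,1,1).

From H_k ≅ ker(∂_k) / im(∂_{k+1}) we obtain:

  H_1: rank ker ∂_1 − rank ∂_2 = (6 − 3) − 3 = 0, and the invariant factors of ∂_2 are all 1, so H_1 = 0.

(K is a triangulation of the 2-sphere S^2.)

H_1 = 0.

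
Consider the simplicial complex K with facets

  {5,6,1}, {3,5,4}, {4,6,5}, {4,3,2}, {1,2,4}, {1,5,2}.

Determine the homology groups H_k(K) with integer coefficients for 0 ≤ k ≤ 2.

Take the total order 1 < 2 < 3 < 4 < 5 < 6 on the vertex set. Then K (dimension 2) consists of the simplices:

  0-simplices (6): [1], [2], [3], [4], [5], [6]
  1-simplices (12): [1,2], [1,4], [1,5], [1,6], [2,3], [2,4], [2,5], [3,4], [3,5], [4,5], [4,6], [5,6]
  2-simplices (6): [1,2,4], [1,2,5], [1,5,6], [2,3,4], [3,4,5], [4,5,6]

giving chain groups C_0 ≅ Z^6, C_1 ≅ Z^12, C_2 ≅ Z^6.

Boundary ∂_1: C_1 → C_0 maps an edge to its endpoints' difference, ∂[p,q] = q − p.
This gives a 6×12 integer matrix of rank 5; reducing to Smith normal form yields diagonal entries (1,1,1,1,1).

The boundary map ∂_2: C_2 → C_1 maps a triangle to the signed sum of its edges. For instance
  ∂[3,4,5] = [4,5] − [3,5] + [3,4],
  ∂[1,2,4] = [2,4] − [1,4] + [1,2].
This gives a 12×6 integer matrix of rank 6; reducing to Smith normal form yields diagonal entries (1,1,1,1,1,1).

Reading off H_k = ker ∂_k / im ∂_{k+1}:

  H_0: rank C_0 − rank ∂_1 = 6 − 5 = 1, and the invariant factors of ∂_1 are all 1, so H_0 = Z.
  H_1: rank ker ∂_1 − rank ∂_2 = (12 − 5) − 6 = 1, and the invariant factors of ∂_2 are all 1, so H_1 = Z.
  H_2: rank ker ∂_2 − rank ∂_3 = (6 − 6) − 0 = 0, and there is no ∂_3, so H_2 = 0.

As a check, the Euler characteristic is 6 − 12 + 6 = 0, which agrees with 1 − 1 + 0 = 0.

H_0 = Z,  H_1 = Z,  H_2 = 0.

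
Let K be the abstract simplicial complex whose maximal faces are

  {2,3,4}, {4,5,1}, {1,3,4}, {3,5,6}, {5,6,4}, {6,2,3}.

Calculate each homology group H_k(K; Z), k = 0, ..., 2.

H_0 = Z,  H_1 = Z,  H_2 = 0.

Fix the vertex order 1 < 2 < 3 < 4 < 5 < 6 and write every simplex with vertices in increasing order. Then dim K = 2 and the simplices of K are:

  0-simplices (6): [1], [2], [3], [4], [5], [6]
  1-simplices (12): [1,3], [1,4], [1,5], [2,3], [2,4], [2,6], [3,4], [3,5], [3,6], [4,5], [4,6], [5,6]
  2-simplices (6): [1,3,4], [1,4,5], [2,3,4], [2,3,6], [3,5,6], [4,5,6]

giving chain groups C_0 ≅ Z^6, C_1 ≅ Z^12, C_2 ≅ Z^6.

∂_1: C_1 → C_0 sends each edge [p,q] (with p < q) to q − p. For instance
  ∂[3,4] = [4] − [3].
The 6×12 boundary matrix has rank 5 and Smith normal form diag(1,1,1,1,1).

Boundary ∂_2: C_2 → C_1 maps a triangle to the signed sum of its edges. For instance
  ∂[1,4,5] = [4,5] − [1,5] + [1,4],
  ∂[2,3,4] = [3,4] − [2,4] + [2,3].
This gives a 12×6 integer matrix of rank 6; reducing to Smith normal form yields diagonal entries (1,1,1,1,1,1).

From H_k ≅ ker(∂_k) / im(∂_{k+1}) we obtain:

  H_0: rank C_0 − rank ∂_1 = 6 − 5 = 1, and the invariant factors of ∂_1 are all 1, so H_0 = Z.
  H_1: rank ker ∂_1 − rank ∂_2 = (12 − 5) − 6 = 1, and the invariant factors of ∂_2 are all 1, so H_1 = Z.
  H_2: rank ker ∂_2 − rank ∂_3 = (6 − 6) − 0 = 0, and there is no ∂_3, so H_2 = 0.

(K is a triangulation of the cylinder S^1 x I.)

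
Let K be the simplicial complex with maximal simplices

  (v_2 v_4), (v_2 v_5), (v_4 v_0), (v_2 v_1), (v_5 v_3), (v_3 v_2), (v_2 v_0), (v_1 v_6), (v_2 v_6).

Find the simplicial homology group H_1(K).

H_1 ≅ Z^3.

Fix the vertex order v_0 < v_1 < v_2 < v_3 < v_4 < v_5 < v_6 and write every simplex with vertices in increasing order. Then dim K = 1 and the simplices of K are:

  0-simplices (7): [v_0], [v_1], [v_2], [v_3], [v_4], [v_5], [v_6]
  1-simplices (9): [v_0,v_2], [v_0,v_4], [v_1,v_2], [v_1,v_6], [v_2,v_3], [v_2,v_4], [v_2,v_5], [v_2,v_6], [v_3,v_5]

Hence C_0 ≅ Z^7, C_1 ≅ Z^9.

∂_1: C_1 → C_0 sends each edge [p,q] (with p < q) to q − p.
The resulting 7×9 matrix has rank 6, and its Smith normal form has invariant factors (1,1,1,1,1,1).

Computing H_k = (kernel of ∂_k) / (image of ∂_{k+1}):

  H_1: rank ker ∂_1 − rank ∂_2 = (9 − 6) − 0 = 3, and there is no ∂_2, so H_1 = Z^3.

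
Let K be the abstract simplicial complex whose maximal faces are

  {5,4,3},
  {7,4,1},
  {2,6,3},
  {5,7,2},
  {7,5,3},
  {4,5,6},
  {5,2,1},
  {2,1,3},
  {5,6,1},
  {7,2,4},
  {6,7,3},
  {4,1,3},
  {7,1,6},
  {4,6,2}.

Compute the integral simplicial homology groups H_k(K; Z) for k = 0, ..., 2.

H_0 = Z,  H_1 = Z^2,  H_2 = Z.

We work with the vertex ordering 1 < 2 < 3 < 4 < 5 < 6 < 7. The simplices of K, each written with vertices in increasing order, are:

  0-simplices (7): [1], [2], [3], [4], [5], [6], [7]
  1-simplices (21): [1,2], [1,3], [1,4], [1,5], [1,6], [1,7], [2,3], [2,4], [2,5], [2,6], [2,7], [3,4], [3,5], [3,6], [3,7], [4,5], [4,6], [4,7], [5,6], [5,7], [6,7]
  2-simplices (14): [1,2,3], [1,2,5], [1,3,4], [1,4,7], [1,5,6], [1,6,7], [2,3,6], [2,4,6], [2,4,7], [2,5,7], [3,4,5], [3,5,7], [3,6,7], [4,5,6]

giving chain groups C_0 ≅ Z^7, C_1 ≅ Z^21, C_2 ≅ Z^14.

Boundary ∂_1: C_1 → C_0 sends each edge [p,q] (with p < q) to q − p.
The resulting 7×21 matrix has rank 6, and its Smith normal form has invariant factors (1,1,1,1,1,1).

Boundary ∂_2: C_2 → C_1 maps a triangle to the signed sum of its edges. For instance
  ∂[3,5,7] = [5,7] − [3,7] + [3,5],
  ∂[1,2,5] = [2,5] − [1,5] + [1,2].
The 21×14 boundary matrix has rank 13 and Smith normal form diag(1,1,1,1,1,1,1,1,1,1,1,1,1).

Reading off H_k = ker ∂_k / im ∂_{k+1}:

  H_0: rank C_0 − rank ∂_1 = 7 − 6 = 1, and the invariant factors of ∂_1 are all 1, so H_0 = Z.
  H_1: rank ker ∂_1 − rank ∂_2 = (21 − 6) − 13 = 2, and the invariant factors of ∂_2 are all 1, so H_1 = Z^2.
  H_2: rank ker ∂_2 − rank ∂_3 = (14 − 13) − 0 = 1, and there is no ∂_3, so H_2 = Z.

As a check, the Euler characteristic is 7 − 21 + 14 = 0, which agrees with 1 − 2 + 1 = 0.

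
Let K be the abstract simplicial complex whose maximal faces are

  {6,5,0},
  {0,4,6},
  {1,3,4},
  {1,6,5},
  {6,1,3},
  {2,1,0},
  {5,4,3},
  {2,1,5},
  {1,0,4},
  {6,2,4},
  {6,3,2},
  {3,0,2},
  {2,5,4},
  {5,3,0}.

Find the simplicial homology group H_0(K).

H_0 ≅ Z.

K has 7 vertices, 21 edges, 14 triangles.
rank ∂_0 = 0, rank ∂_1 = 6 ⇒ b_0 = 7 − 0 − 6 = 1; all invariant factors of ∂_1 are 1 so no torsion. So H_0 = Z.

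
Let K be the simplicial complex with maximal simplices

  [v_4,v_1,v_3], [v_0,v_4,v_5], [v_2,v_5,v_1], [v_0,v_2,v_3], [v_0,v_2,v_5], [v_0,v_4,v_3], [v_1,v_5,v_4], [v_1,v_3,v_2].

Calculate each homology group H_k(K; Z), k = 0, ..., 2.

H_0 ≅ Z,  H_1 = 0,  H_2 ≅ Z.

Order the vertices as v_0 < v_1 < v_2 < v_3 < v_4 < v_5. Listing each simplex with vertices in this order, K has dimension 2 with simplices:

  0-simplices (6): [v_0], [v_1], [v_2], [v_3], [v_4], [v_5]
  1-simplices (12): [v_0,v_2], [v_0,v_3], [v_0,v_4], [v_0,v_5], [v_1,v_2], [v_1,v_3], [v_1,v_4], [v_1,v_5], [v_2,v_3], [v_2,v_5], [v_3,v_4], [v_4,v_5]
  2-simplices (8): [v_0,v_2,v_3], [v_0,v_2,v_5], [v_0,v_3,v_4], [v_0,v_4,v_5], [v_1,v_2,v_3], [v_1,v_2,v_5], [v_1,v_3,v_4], [v_1,v_4,v_5]

Hence C_0 ≅ Z^6, C_1 ≅ Z^12, C_2 ≅ Z^8.

The boundary map ∂_1: C_1 → C_0 is given by ∂[p,q] = [q] − [p].
As a 6×12 matrix over Z this has rank 5, with invariant factors (1,1,1,1,1).

∂_2: C_2 → C_1 sends each 2-simplex [p,q,r] to [q,r] − [p,r] + [p,q]. For instance
  ∂[v_0,v_4,v_5] = [v_4,v_5] − [v_0,v_5] + [v_0,v_4],
  ∂[v_1,v_3,v_4] = [v_3,v_4] − [v_1,v_4] + [v_1,v_3].
As a 12×8 matrix over Z this has rank 7, with invariant factors (1,1,1,1,1,1,1).

Now H_k = ker ∂_k / im ∂_{k+1}, so:

  H_0: rank C_0 − rank ∂_1 = 6 − 5 = 1, and the invariant factors of ∂_1 are all 1, so H_0 = Z.
  H_1: rank ker ∂_1 − rank ∂_2 = (12 − 5) − 7 = 0, and the invariant factors of ∂_2 are all 1, so H_1 = 0.
  H_2: rank ker ∂_2 − rank ∂_3 = (8 − 7) − 0 = 1, and there is no ∂_3, so H_2 = Z.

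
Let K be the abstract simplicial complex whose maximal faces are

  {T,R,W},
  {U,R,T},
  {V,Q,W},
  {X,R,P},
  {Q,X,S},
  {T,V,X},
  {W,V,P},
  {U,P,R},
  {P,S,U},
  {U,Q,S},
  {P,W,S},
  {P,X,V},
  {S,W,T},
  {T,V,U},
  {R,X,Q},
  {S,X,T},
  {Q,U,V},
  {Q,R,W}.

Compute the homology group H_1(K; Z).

H_1 = Z^2.

Take the total order P < Q < R < S < T < U < V < W < X on the vertex set. Then K (dimension 2) consists of the simplices:

  0-simplices (9): P, Q, R, S, T, U, V, W, X
  1-simplices (27): PR, PS, PU, PV, PW, PX, QR, QS, QU, QV, QW, QX, RT, RU, RW, RX, ST, SU, SW, SX, TU, TV, TW, TX, UV, VW, VX
  2-simplices (18): PRU, PRX, PSU, PSW, PVW, PVX, QRW, QRX, QSU, QSX, QUV, QVW, RTU, RTW, STW, STX, TUV, TVX

so the chain groups are C_0 ≅ Z^9, C_1 ≅ Z^27, C_2 ≅ Z^18.

∂_1: C_1 → C_0 sends each edge [p,q] (with p < q) to q − p. For instance
  ∂VW = W − V.
As a 9×27 matrix over Z this has rank 8, with invariant factors (1,1,1,1,1,1,1,1).

The boundary map ∂_2: C_2 → C_1 sends each 2-simplex [p,q,r] to [q,r] − [p,r] + [p,q]. For instance
  ∂QRX = RX − QX + QR,
  ∂PVW = VW − PW + PV.
As a 27×18 matrix over Z this has rank 17, with invariant factors (1,1,1,1,1,1,1,1,1,1,1,1,1,1,1,1,1).

From H_k ≅ ker(∂_k) / im(∂_{k+1}) we obtain:

  H_1: rank ker ∂_1 − rank ∂_2 = (27 − 8) − 17 = 2, and the invariant factors of ∂_2 are all 1, so H_1 = Z^2.

(K is a triangulation of the torus T^2.)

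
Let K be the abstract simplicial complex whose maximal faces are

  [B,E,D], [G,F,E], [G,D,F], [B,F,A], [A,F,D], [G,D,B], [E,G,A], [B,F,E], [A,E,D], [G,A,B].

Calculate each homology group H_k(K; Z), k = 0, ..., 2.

H_0 ≅ Z,  H_1 ≅ Z/2,  H_2 = 0.

We work with the vertex ordering A < B < D < E < F < G. The simplices of K, each written with vertices in increasing order, are:

  0-simplices (6): A, B, D, E, F, G
  1-simplices (15): AB, AD, AE, AF, AG, BD, BE, BF, BG, DE, DF, DG, EF, EG, FG
  2-simplices (10): ABF, ABG, ADE, ADF, AEG, BDE, BDG, BEF, DFG, EFG

giving chain groups C_0 ≅ Z^6, C_1 ≅ Z^15, C_2 ≅ Z^10.

The boundary map ∂_1: C_1 → C_0 sends each edge [p,q] (with p < q) to q − p. For instance
  ∂DF = F − D.
The resulting 6×15 matrix has rank 5, and its Smith normal form has invariant factors (1,1,1,1,1).

∂_2: C_2 → C_1 sends each 2-simplex [p,q,r] to [q,r] − [p,r] + [p,q]. For instance
  ∂BEF = EF − BF + BE,
  ∂DFG = FG − DG + DF.
As a 15×10 matrix over Z this has rank 10, with invariant factors (1,1,1,1,1,1,1,1,1,2).

Reading off H_k = ker ∂_k / im ∂_{k+1}:

  H_0: rank C_0 − rank ∂_1 = 6 − 5 = 1, and the invariant factors of ∂_1 are all 1, so H_0 = Z.
  H_1: rank ker ∂_1 − rank ∂_2 = (15 − 5) − 10 = 0, and ∂_2 has invariant factor 2 > 1, so H_1 = Z/2.
  H_2: rank ker ∂_2 − rank ∂_3 = (10 − 10) − 0 = 0, and there is no ∂_3, so H_2 = 0.

(K is a triangulation of the real projective plane RP^2.)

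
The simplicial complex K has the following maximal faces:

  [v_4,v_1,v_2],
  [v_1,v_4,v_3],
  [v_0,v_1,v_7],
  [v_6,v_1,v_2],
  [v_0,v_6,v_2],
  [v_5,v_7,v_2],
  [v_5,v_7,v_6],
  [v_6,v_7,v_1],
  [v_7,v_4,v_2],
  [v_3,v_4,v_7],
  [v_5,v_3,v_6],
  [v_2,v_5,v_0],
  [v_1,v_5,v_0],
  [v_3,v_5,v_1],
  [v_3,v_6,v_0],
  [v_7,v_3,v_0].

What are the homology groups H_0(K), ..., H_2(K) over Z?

We work with the vertex ordering v_0 < v_1 < v_2 < v_3 < v_4 < v_5 < v_6 < v_7. The simplices of K, each written with vertices in increasing order, are:

  0-simplices (8): [v_0], [v_1], [v_2], [v_3], [v_4], [v_5], [v_6], [v_7]
  1-simplices (24): (24 of them)
  2-simplices (16): (16 of them)

Hence C_0 ≅ Z^8, C_1 ≅ Z^24, C_2 ≅ Z^16.

The boundary map ∂_1: C_1 → C_0 is given by ∂[p,q] = [q] − [p]. For instance
  ∂[v_5,v_7] = [v_7] − [v_5].
The 8×24 boundary matrix has rank 7 and Smith normal form diag(1,1,1,1,1,1,1).

∂_2: C_2 → C_1 sends each 2-simplex [p,q,r] to [q,r] − [p,r] + [p,q]. For instance
  ∂[v_0,v_3,v_6] = [v_3,v_6] − [v_0,v_6] + [v_0,v_3],
  ∂[v_2,v_4,v_7] = [v_4,v_7] − [v_2,v_7] + [v_2,v_4].
The resulting 24×16 matrix has rank 15, and its Smith normal form has invariant factors (1,1,1,1,1,1,1,1,1,1,1,1,1,1,1).

Reading off H_k = ker ∂_k / im ∂_{k+1}:

  H_0: rank C_0 − rank ∂_1 = 8 − 7 = 1, and the invariant factors of ∂_1 are all 1, so H_0 = Z.
  H_1: rank ker ∂_1 − rank ∂_2 = (24 − 7) − 15 = 2, and the invariant factors of ∂_2 are all 1, so H_1 = Z^2.
  H_2: rank ker ∂_2 − rank ∂_3 = (16 − 15) − 0 = 1, and there is no ∂_3, so H_2 = Z.

H_0 ≅ Z,  H_1 ≅ Z^2,  H_2 ≅ Z.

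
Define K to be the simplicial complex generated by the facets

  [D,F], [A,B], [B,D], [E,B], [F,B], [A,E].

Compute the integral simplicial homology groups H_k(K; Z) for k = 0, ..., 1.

H_0 = Z,  H_1 = Z^2.

Order the vertices as A < B < D < E < F. Listing each simplex with vertices in this order, K has dimension 1 with simplices:

  0-simplices (5): A, B, D, E, F
  1-simplices (6): AB, AE, BD, BE, BF, DF

Hence C_0 ≅ Z^5, C_1 ≅ Z^6.

Boundary ∂_1: C_1 → C_0 maps an edge to its endpoints' difference, ∂[p,q] = q − p.
This gives a 5×6 integer matrix of rank 4; reducing to Smith normal form yields diagonal entries (1,1,1,1).

Reading off H_k = ker ∂_k / im ∂_{k+1}:

  H_0: rank C_0 − rank ∂_1 = 5 − 4 = 1, and the invariant factors of ∂_1 are all 1, so H_0 ≅ Z.
  H_1: rank ker ∂_1 − rank ∂_2 = (6 − 4) − 0 = 2, and there is no ∂_2, so H_1 ≅ Z^2.

(K is a triangulation of a wedge of 2 circles.)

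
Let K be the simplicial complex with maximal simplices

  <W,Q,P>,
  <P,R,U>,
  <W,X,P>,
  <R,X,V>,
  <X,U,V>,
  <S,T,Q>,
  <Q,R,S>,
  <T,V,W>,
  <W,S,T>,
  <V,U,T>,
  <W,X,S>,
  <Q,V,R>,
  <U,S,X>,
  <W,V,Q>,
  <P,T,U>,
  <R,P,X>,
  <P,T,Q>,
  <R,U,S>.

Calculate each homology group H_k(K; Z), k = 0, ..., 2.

H_0 = Z,  H_1 = Z ⊕ Z/2Z,  H_2 = 0.

We work with the vertex ordering P < Q < R < S < T < U < V < W < X. The simplices of K, each written with vertices in increasing order, are:

  0-simplices (9): P, Q, R, S, T, U, V, W, X
  1-simplices (27): PQ, PR, PT, PU, PW, PX, QR, QS, QT, QV, QW, RS, RU, RV, RX, ST, SU, SW, SX, TU, TV, TW, UV, UX, VW, VX, WX
  2-simplices (18): PQT, PQW, PRU, PRX, PTU, PWX, QRS, QRV, QST, QVW, RSU, RVX, STW, SUX, SWX, TUV, TVW, UVX

Hence C_0 ≅ Z^9, C_1 ≅ Z^27, C_2 ≅ Z^18.

The boundary map ∂_1: C_1 → C_0 is given by ∂[p,q] = [q] − [p]. For instance
  ∂SX = X − S.
The 9×27 boundary matrix has rank 8 and Smith normal form diag(1,1,1,1,1,1,1,1).

The boundary map ∂_2: C_2 → C_1 maps a triangle to the signed sum of its edges. For instance
  ∂SWX = WX − SX + SW,
  ∂PRU = RU − PU + PR.
This gives a 27×18 integer matrix of rank 18; reducing to Smith normal form yields diagonal entries (1,1,1,1,1,1,1,1,1,1,1,1,1,1,1,1,1,2).

Reading off H_k = ker ∂_k / im ∂_{k+1}:

  H_0: rank C_0 − rank ∂_1 = 9 − 8 = 1, and the invariant factors of ∂_1 are all 1, so H_0 ≅ Z.
  H_1: rank ker ∂_1 − rank ∂_2 = (27 − 8) − 18 = 1, and ∂_2 has invariant factor 2 > 1, so H_1 ≅ Z ⊕ Z/2Z.
  H_2: rank ker ∂_2 − rank ∂_3 = (18 − 18) − 0 = 0, and there is no ∂_3, so H_2 ≅ 0.

As a check, the Euler characteristic is 9 − 27 + 18 = 0, which agrees with 1 − 1 + 0 = 0.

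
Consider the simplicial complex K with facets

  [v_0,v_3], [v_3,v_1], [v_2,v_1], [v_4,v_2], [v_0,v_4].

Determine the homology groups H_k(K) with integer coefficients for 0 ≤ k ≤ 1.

H_0 = Z,  H_1 = Z.

We work with the vertex ordering v_0 < v_1 < v_2 < v_3 < v_4. The simplices of K, each written with vertices in increasing order, are:

  0-simplices (5): [v_0], [v_1], [v_2], [v_3], [v_4]
  1-simplices (5): [v_0,v_3], [v_0,v_4], [v_1,v_2], [v_1,v_3], [v_2,v_4]

so the chain groups are C_0 ≅ Z^5, C_1 ≅ Z^5.

∂_1: C_1 → C_0 maps an edge to its endpoints' difference, ∂[p,q] = q − p. For instance
  ∂[v_1,v_3] = [v_3] − [v_1].
As a 5×5 matrix over Z this has rank 4, with invariant factors (1,1,1,1).

Now H_k = ker ∂_k / im ∂_{k+1}, so:

  H_0: rank C_0 − rank ∂_1 = 5 − 4 = 1, and the invariant factors of ∂_1 are all 1, so H_0 = Z.
  H_1: rank ker ∂_1 − rank ∂_2 = (5 − 4) − 0 = 1, and there is no ∂_2, so H_1 = Z.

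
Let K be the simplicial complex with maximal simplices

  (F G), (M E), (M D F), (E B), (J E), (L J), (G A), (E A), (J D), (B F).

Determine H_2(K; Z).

H_2 = 0.

K has 9 vertices, 12 edges, 1 triangle.
rank ∂_2 = 1, rank ∂_3 = 0 ⇒ b_2 = 1 − 1 − 0 = 0. So H_2 = 0.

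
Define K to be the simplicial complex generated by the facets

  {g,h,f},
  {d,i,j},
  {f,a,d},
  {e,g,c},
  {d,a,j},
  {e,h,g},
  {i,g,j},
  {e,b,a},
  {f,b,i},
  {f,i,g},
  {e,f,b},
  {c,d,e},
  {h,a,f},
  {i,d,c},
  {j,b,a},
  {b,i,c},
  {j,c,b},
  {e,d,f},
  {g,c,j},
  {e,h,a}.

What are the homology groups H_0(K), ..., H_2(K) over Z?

H_0 = Z,  H_1 = Z ⊕ Z/2Z,  H_2 = 0.

Take the total order a < b < c < d < e < f < g < h < i < j on the vertex set. Then K (dimension 2) consists of the simplices:

  0-simplices (10): a, b, c, d, e, f, g, h, i, j
  1-simplices (30): ab, ad, ae, af, ah, aj, bc, be, bf, bi, bj, cd, ce, cg, ci, cj, de, df, di, dj, ef, eg, eh, fg, fh, fi, gh, gi, gj, ij
  2-simplices (20): abe, abj, adf, adj, aeh, afh, bci, bcj, bef, bfi, cde, cdi, ceg, cgj, def, dij, egh, fgh, fgi, gij

giving chain groups C_0 ≅ Z^10, C_1 ≅ Z^30, C_2 ≅ Z^20.

∂_1: C_1 → C_0 sends each edge [p,q] (with p < q) to q − p. For instance
  ∂fi = i − f.
As a 10×30 matrix over Z this has rank 9, with invariant factors (1,1,1,1,1,1,1,1,1).

Boundary ∂_2: C_2 → C_1 sends each 2-simplex [p,q,r] to [q,r] − [p,r] + [p,q]. For instance
  ∂bfi = fi − bi + bf,
  ∂bef = ef − bf + be.
As a 30×20 matrix over Z this has rank 20, with invariant factors (1,1,1,1,1,1,1,1,1,1,1,1,1,1,1,1,1,1,1,2).

Now H_k = ker ∂_k / im ∂_{k+1}, so:

  H_0: rank C_0 − rank ∂_1 = 10 − 9 = 1, and the invariant factors of ∂_1 are all 1, so H_0 ≅ Z.
  H_1: rank ker ∂_1 − rank ∂_2 = (30 − 9) − 20 = 1, and ∂_2 has invariant factor 2 > 1, so H_1 ≅ Z ⊕ Z/2Z.
  H_2: rank ker ∂_2 − rank ∂_3 = (20 − 20) − 0 = 0, and there is no ∂_3, so H_2 ≅ 0.

As a check, the Euler characteristic is 10 − 30 + 20 = 0, which agrees with 1 − 1 + 0 = 0.
(K is a triangulation of the Klein bottle.)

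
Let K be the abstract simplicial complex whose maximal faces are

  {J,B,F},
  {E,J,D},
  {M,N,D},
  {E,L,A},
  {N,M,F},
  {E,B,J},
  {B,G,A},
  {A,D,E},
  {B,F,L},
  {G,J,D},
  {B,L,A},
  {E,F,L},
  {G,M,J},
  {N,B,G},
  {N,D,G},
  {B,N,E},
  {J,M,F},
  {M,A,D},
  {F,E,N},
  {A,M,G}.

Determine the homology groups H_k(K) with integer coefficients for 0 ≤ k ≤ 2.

K has 10 vertices, 30 edges, 20 triangles.
rank ∂_0 = 0, rank ∂_1 = 9 ⇒ b_0 = 10 − 0 − 9 = 1; all invariant factors of ∂_1 are 1 so no torsion. So H_0 ≅ Z.
rank ∂_1 = 9, rank ∂_2 = 20 ⇒ b_1 = 30 − 9 − 20 = 1; ∂_2 has invariant factor(s) [2] giving torsion. So H_1 ≅ Z ⊕ Z/2.
rank ∂_2 = 20, rank ∂_3 = 0 ⇒ b_2 = 20 − 20 − 0 = 0. So H_2 ≅ 0.

H_0 = Z,  H_1 = Z ⊕ Z/2,  H_2 = 0.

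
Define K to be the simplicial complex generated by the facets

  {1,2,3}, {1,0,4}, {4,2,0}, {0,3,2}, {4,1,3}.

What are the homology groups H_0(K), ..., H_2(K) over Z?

Fix the vertex order 0 < 1 < 2 < 3 < 4 and write every simplex with vertices in increasing order. Then dim K = 2 and the simplices of K are:

  0-simplices (5): [0], [1], [2], [3], [4]
  1-simplices (10): [0,1], [0,2], [0,3], [0,4], [1,2], [1,3], [1,4], [2,3], [2,4], [3,4]
  2-simplices (5): [0,1,4], [0,2,3], [0,2,4], [1,2,3], [1,3,4]

so the chain groups are C_0 ≅ Z^5, C_1 ≅ Z^10, C_2 ≅ Z^5.

∂_1: C_1 → C_0 sends each edge [p,q] (with p < q) to q − p. For instance
  ∂[1,2] = [2] − [1].
This gives a 5×10 integer matrix of rank 4; reducing to Smith normal form yields diagonal entries (1,1,1,1).

Boundary ∂_2: C_2 → C_1 sends each 2-simplex [p,q,r] to [q,r] − [p,r] + [p,q]. For instance
  ∂[1,3,4] = [3,4] − [1,4] + [1,3],
  ∂[0,2,4] = [2,4] − [0,4] + [0,2].
This gives a 10×5 integer matrix of rank 5; reducing to Smith normal form yields diagonal entries (1,1,1,1,1).

Reading off H_k = ker ∂_k / im ∂_{k+1}:

  H_0: rank C_0 − rank ∂_1 = 5 − 4 = 1, and the invariant factors of ∂_1 are all 1, so H_0 = Z.
  H_1: rank ker ∂_1 − rank ∂_2 = (10 − 4) − 5 = 1, and the invariant factors of ∂_2 are all 1, so H_1 = Z.
  H_2: rank ker ∂_2 − rank ∂_3 = (5 − 5) − 0 = 0, and there is no ∂_3, so H_2 = 0.

(K is a triangulation of the Möbius band.)

H_0 ≅ Z,  H_1 ≅ Z,  H_2 = 0.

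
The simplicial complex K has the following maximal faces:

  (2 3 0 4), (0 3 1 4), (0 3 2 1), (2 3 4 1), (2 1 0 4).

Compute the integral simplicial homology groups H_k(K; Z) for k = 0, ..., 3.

H_0 ≅ Z,  H_1 = 0,  H_2 = 0,  H_3 ≅ Z.

Order the vertices as 0 < 1 < 2 < 3 < 4. Listing each simplex with vertices in this order, K has dimension 3 with simplices:

  0-simplices (5): [0], [1], [2], [3], [4]
  1-simplices (10): [0,1], [0,2], [0,3], [0,4], [1,2], [1,3], [1,4], [2,3], [2,4], [3,4]
  2-simplices (10): [0,1,2], [0,1,3], [0,1,4], [0,2,3], [0,2,4], [0,3,4], [1,2,3], [1,2,4], [1,3,4], [2,3,4]
  3-simplices (5): [0,1,2,3], [0,1,2,4], [0,1,3,4], [0,2,3,4], [1,2,3,4]

Hence C_0 ≅ Z^5, C_1 ≅ Z^10, C_2 ≅ Z^10, C_3 ≅ Z^5.

∂_1: C_1 → C_0 is given by ∂[p,q] = [q] − [p]. For instance
  ∂[0,3] = [3] − [0].
This gives a 5×10 integer matrix of rank 4; reducing to Smith normal form yields diagonal entries (1,1,1,1).

Boundary ∂_2: C_2 → C_1 acts by ∂[p,q,r] = [q,r] − [p,r] + [p,q]. For instance
  ∂[2,3,4] = [3,4] − [2,4] + [2,3],
  ∂[1,3,4] = [3,4] − [1,4] + [1,3].
The resulting 10×10 matrix has rank 6, and its Smith normal form has invariant factors (1,1,1,1,1,1).

The boundary map ∂_3: C_3 → C_2 sends each 3-simplex σ to the alternating sum Σ_i (−1)^i (σ with its i-th vertex removed). For instance
  ∂[0,2,3,4] = [2,3,4] − [0,3,4] + [0,2,4] − [0,2,3],
  ∂[0,1,3,4] = [1,3,4] − [0,3,4] + [0,1,4] − [0,1,3].
This gives a 10×5 integer matrix of rank 4; reducing to Smith normal form yields diagonal entries (1,1,1,1).

Now H_k = ker ∂_k / im ∂_{k+1}, so:

  H_0: rank C_0 − rank ∂_1 = 5 − 4 = 1, and the invariant factors of ∂_1 are all 1, so H_0 ≅ Z.
  H_1: rank ker ∂_1 − rank ∂_2 = (10 − 4) − 6 = 0, and the invariant factors of ∂_2 are all 1, so H_1 ≅ 0.
  H_2: rank ker ∂_2 − rank ∂_3 = (10 − 6) − 4 = 0, and the invariant factors of ∂_3 are all 1, so H_2 ≅ 0.
  H_3: rank ker ∂_3 − rank ∂_4 = (5 − 4) − 0 = 1, and there is no ∂_4, so H_3 ≅ Z.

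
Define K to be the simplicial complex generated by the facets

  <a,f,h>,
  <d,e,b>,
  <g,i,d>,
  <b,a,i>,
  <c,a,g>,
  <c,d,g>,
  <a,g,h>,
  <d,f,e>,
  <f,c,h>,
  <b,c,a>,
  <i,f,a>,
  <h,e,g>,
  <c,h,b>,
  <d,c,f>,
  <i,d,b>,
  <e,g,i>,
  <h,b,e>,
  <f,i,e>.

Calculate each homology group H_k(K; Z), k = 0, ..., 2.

H_0 = Z,  H_1 = Z × Z/2,  H_2 = 0.

Order the vertices as a < b < c < d < e < f < g < h < i. Listing each simplex with vertices in this order, K has dimension 2 with simplices:

  0-simplices (9): a, b, c, d, e, f, g, h, i
  1-simplices (27): ab, ac, af, ag, ah, ai, bc, bd, be, bh, bi, cd, cf, cg, ch, de, df, dg, di, ef, eg, eh, ei, fh, fi, gh, gi
  2-simplices (18): abc, abi, acg, afh, afi, agh, bch, bde, bdi, beh, cdf, cdg, cfh, def, dgi, efi, egh, egi

Hence C_0 ≅ Z^9, C_1 ≅ Z^27, C_2 ≅ Z^18.

The boundary map ∂_1: C_1 → C_0 is given by ∂[p,q] = [q] − [p]. For instance
  ∂ac = c − a.
The 9×27 boundary matrix has rank 8 and Smith normal form diag(1,1,1,1,1,1,1,1).

∂_2: C_2 → C_1 maps a triangle to the signed sum of its edges. For instance
  ∂cdf = df − cf + cd,
  ∂afi = fi − ai + af.
This gives a 27×18 integer matrix of rank 18; reducing to Smith normal form yields diagonal entries (1,1,1,1,1,1,1,1,1,1,1,1,1,1,1,1,1,2).

Reading off H_k = ker ∂_k / im ∂_{k+1}:

  H_0: rank C_0 − rank ∂_1 = 9 − 8 = 1, and the invariant factors of ∂_1 are all 1, so H_0 = Z.
  H_1: rank ker ∂_1 − rank ∂_2 = (27 − 8) − 18 = 1, and ∂_2 has invariant factor 2 > 1, so H_1 = Z × Z/2.
  H_2: rank ker ∂_2 − rank ∂_3 = (18 − 18) − 0 = 0, and there is no ∂_3, so H_2 = 0.

(K is a triangulation of the Klein bottle.)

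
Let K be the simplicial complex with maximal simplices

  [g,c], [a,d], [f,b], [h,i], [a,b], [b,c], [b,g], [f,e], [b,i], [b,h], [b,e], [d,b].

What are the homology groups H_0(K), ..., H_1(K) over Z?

Order the vertices as a < b < c < d < e < f < g < h < i. Listing each simplex with vertices in this order, K has dimension 1 with simplices:

  0-simplices (9): a, b, c, d, e, f, g, h, i
  1-simplices (12): ab, ad, bc, bd, be, bf, bg, bh, bi, cg, ef, hi

so the chain groups are C_0 ≅ Z^9, C_1 ≅ Z^12.

The boundary map ∂_1: C_1 → C_0 sends each edge [p,q] (with p < q) to q − p.
The resulting 9×12 matrix has rank 8, and its Smith normal form has invariant factors (1,1,1,1,1,1,1,1).

Reading off H_k = ker ∂_k / im ∂_{k+1}:

  H_0: rank C_0 − rank ∂_1 = 9 − 8 = 1, and the invariant factors of ∂_1 are all 1, so H_0 ≅ Z.
  H_1: rank ker ∂_1 − rank ∂_2 = (12 − 8) − 0 = 4, and there is no ∂_2, so H_1 ≅ Z^4.

As a check, the Euler characteristic is 9 − 12 = -3, which agrees with 1 − 4 = -3.

H_0 ≅ Z,  H_1 ≅ Z^4.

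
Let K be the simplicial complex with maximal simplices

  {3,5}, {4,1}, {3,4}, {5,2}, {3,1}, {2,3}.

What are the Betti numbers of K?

b_0 = 1, b_1 = 2.

We work with the vertex ordering 1 < 2 < 3 < 4 < 5. The simplices of K, each written with vertices in increasing order, are:

  0-simplices (5): [1], [2], [3], [4], [5]
  1-simplices (6): [1,3], [1,4], [2,3], [2,5], [3,4], [3,5]

giving chain groups C_0 ≅ Z^5, C_1 ≅ Z^6.

∂_1: C_1 → C_0 is given by ∂[p,q] = [q] − [p].
This gives a 5×6 integer matrix of rank 4; reducing to Smith normal form yields diagonal entries (1,1,1,1).

Now H_k = ker ∂_k / im ∂_{k+1}, so:

  H_0: rank C_0 − rank ∂_1 = 5 − 4 = 1, and the invariant factors of ∂_1 are all 1, so H_0 ≅ Z.
  H_1: rank ker ∂_1 − rank ∂_2 = (6 − 4) − 0 = 2, and there is no ∂_2, so H_1 ≅ Z^2.

(K is a triangulation of a wedge of 2 circles.)

Hence the Betti numbers are b_0 = 1, b_1 = 2.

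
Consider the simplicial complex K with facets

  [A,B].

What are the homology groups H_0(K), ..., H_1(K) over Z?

Fix the vertex order A < B and write every simplex with vertices in increasing order. Then dim K = 1 and the simplices of K are:

  0-simplices (2): A, B
  1-simplices (1): AB

so the chain groups are C_0 ≅ Z^2, C_1 ≅ Z^1.

The boundary map ∂_1: C_1 → C_0 sends each edge [p,q] (with p < q) to q − p.
This gives a 2×1 integer matrix of rank 1; reducing to Smith normal form yields diagonal entries (1).

Computing H_k = (kernel of ∂_k) / (image of ∂_{k+1}):

  H_0: rank C_0 − rank ∂_1 = 2 − 1 = 1, and the invariant factors of ∂_1 are all 1, so H_0 ≅ Z.
  H_1: rank ker ∂_1 − rank ∂_2 = (1 − 1) − 0 = 0, and there is no ∂_2, so H_1 ≅ 0.

H_0 = Z,  H_1 = 0.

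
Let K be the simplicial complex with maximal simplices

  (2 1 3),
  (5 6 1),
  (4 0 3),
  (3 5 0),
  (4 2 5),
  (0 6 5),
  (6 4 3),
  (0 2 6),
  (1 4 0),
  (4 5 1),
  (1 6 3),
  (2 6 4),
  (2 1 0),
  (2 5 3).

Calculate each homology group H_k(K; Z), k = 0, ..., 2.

H_0 = Z,  H_1 = Z^2,  H_2 = Z.

Take the total order 0 < 1 < 2 < 3 < 4 < 5 < 6 on the vertex set. Then K (dimension 2) consists of the simplices:

  0-simplices (7): [0], [1], [2], [3], [4], [5], [6]
  1-simplices (21): [0,1], [0,2], [0,3], [0,4], [0,5], [0,6], [1,2], [1,3], [1,4], [1,5], [1,6], [2,3], [2,4], [2,5], [2,6], [3,4], [3,5], [3,6], [4,5], [4,6], [5,6]
  2-simplices (14): [0,1,2], [0,1,4], [0,2,6], [0,3,4], [0,3,5], [0,5,6], [1,2,3], [1,3,6], [1,4,5], [1,5,6], [2,3,5], [2,4,5], [2,4,6], [3,4,6]

giving chain groups C_0 ≅ Z^7, C_1 ≅ Z^21, C_2 ≅ Z^14.

∂_1: C_1 → C_0 sends each edge [p,q] (with p < q) to q − p. For instance
  ∂[1,6] = [6] − [1].
The 7×21 boundary matrix has rank 6 and Smith normal form diag(1,1,1,1,1,1).

Boundary ∂_2: C_2 → C_1 acts by ∂[p,q,r] = [q,r] − [p,r] + [p,q]. For instance
  ∂[1,3,6] = [3,6] − [1,6] + [1,3],
  ∂[1,2,3] = [2,3] − [1,3] + [1,2].
The 21×14 boundary matrix has rank 13 and Smith normal form diag(1,1,1,1,1,1,1,1,1,1,1,1,1).

From H_k ≅ ker(∂_k) / im(∂_{k+1}) we obtain:

  H_0: rank C_0 − rank ∂_1 = 7 − 6 = 1, and the invariant factors of ∂_1 are all 1, so H_0 = Z.
  H_1: rank ker ∂_1 − rank ∂_2 = (21 − 6) − 13 = 2, and the invariant factors of ∂_2 are all 1, so H_1 = Z^2.
  H_2: rank ker ∂_2 − rank ∂_3 = (14 − 13) − 0 = 1, and there is no ∂_3, so H_2 = Z.

(K is a triangulation of the torus T^2.)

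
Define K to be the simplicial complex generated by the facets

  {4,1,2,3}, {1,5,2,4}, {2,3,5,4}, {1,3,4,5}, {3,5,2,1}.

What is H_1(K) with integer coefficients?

H_1 = 0.

K has 5 vertices, 10 edges, 10 triangles, 5 3-simplices.
rank ∂_1 = 4, rank ∂_2 = 6 ⇒ b_1 = 10 − 4 − 6 = 0; all invariant factors of ∂_2 are 1 so no torsion. So H_1 ≅ 0.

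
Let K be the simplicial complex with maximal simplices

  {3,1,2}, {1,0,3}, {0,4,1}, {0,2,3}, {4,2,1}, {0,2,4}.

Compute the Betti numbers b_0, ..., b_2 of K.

Order the vertices as 0 < 1 < 2 < 3 < 4. Listing each simplex with vertices in this order, K has dimension 2 with simplices:

  0-simplices (5): [0], [1], [2], [3], [4]
  1-simplices (9): [0,1], [0,2], [0,3], [0,4], [1,2], [1,3], [1,4], [2,3], [2,4]
  2-simplices (6): [0,1,3], [0,1,4], [0,2,3], [0,2,4], [1,2,3], [1,2,4]

giving chain groups C_0 ≅ Z^5, C_1 ≅ Z^9, C_2 ≅ Z^6.

∂_1: C_1 → C_0 maps an edge to its endpoints' difference, ∂[p,q] = q − p.
This gives a 5×9 integer matrix of rank 4; reducing to Smith normal form yields diagonal entries (1,1,1,1).

Boundary ∂_2: C_2 → C_1 maps a triangle to the signed sum of its edges. For instance
  ∂[0,2,4] = [2,4] − [0,4] + [0,2],
  ∂[1,2,4] = [2,4] − [1,4] + [1,2].
This gives a 9×6 integer matrix of rank 5; reducing to Smith normal form yields diagonal entries (1,1,1,1,1).

Reading off H_k = ker ∂_k / im ∂_{k+1}:

  H_0: rank C_0 − rank ∂_1 = 5 − 4 = 1, and the invariant factors of ∂_1 are all 1, so H_0 ≅ Z.
  H_1: rank ker ∂_1 − rank ∂_2 = (9 − 4) − 5 = 0, and the invariant factors of ∂_2 are all 1, so H_1 ≅ 0.
  H_2: rank ker ∂_2 − rank ∂_3 = (6 − 5) − 0 = 1, and there is no ∂_3, so H_2 ≅ Z.

As a check, the Euler characteristic is 5 − 9 + 6 = 2, which agrees with 1 − 0 + 1 = 2.

Hence the Betti numbers are b_0 = 1, b_1 = 0, b_2 = 1.

b_0 = 1, b_1 = 0, b_2 = 1.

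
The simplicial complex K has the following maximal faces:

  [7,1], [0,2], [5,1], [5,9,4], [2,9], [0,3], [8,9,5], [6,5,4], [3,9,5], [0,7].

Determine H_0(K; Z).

Fix the vertex order 0 < 1 < 2 < 3 < 4 < 5 < 6 < 7 < 8 < 9 and write every simplex with vertices in increasing order. Then dim K = 2 and the simplices of K are:

  0-simplices (10): [0], [1], [2], [3], [4], [5], [6], [7], [8], [9]
  1-simplices (15): [0,2], [0,3], [0,7], [1,5], [1,7], [2,9], [3,5], [3,9], [4,5], [4,6], [4,9], [5,6], [5,8], [5,9], [8,9]
  2-simplices (4): [3,5,9], [4,5,6], [4,5,9], [5,8,9]

giving chain groups C_0 ≅ Z^10, C_1 ≅ Z^15, C_2 ≅ Z^4.

Boundary ∂_1: C_1 → C_0 maps an edge to its endpoints' difference, ∂[p,q] = q − p. For instance
  ∂[3,9] = [9] − [3].
The resulting 10×15 matrix has rank 9, and its Smith normal form has invariant factors (1,1,1,1,1,1,1,1,1).

The boundary map ∂_2: C_2 → C_1 maps a triangle to the signed sum of its edges. For instance
  ∂[4,5,9] = [5,9] − [4,9] + [4,5],
  ∂[5,8,9] = [8,9] − [5,9] + [5,8].
The resulting 15×4 matrix has rank 4, and its Smith normal form has invariant factors (1,1,1,1).

Reading off H_k = ker ∂_k / im ∂_{k+1}:

  H_0: rank C_0 − rank ∂_1 = 10 − 9 = 1, and the invariant factors of ∂_1 are all 1, so H_0 = Z.

H_0 ≅ Z.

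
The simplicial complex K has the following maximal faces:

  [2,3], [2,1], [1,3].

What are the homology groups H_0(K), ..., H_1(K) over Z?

Fix the vertex order 1 < 2 < 3 and write every simplex with vertices in increasing order. Then dim K = 1 and the simplices of K are:

  0-simplices (3): [1], [2], [3]
  1-simplices (3): [1,2], [1,3], [2,3]

so the chain groups are C_0 ≅ Z^3, C_1 ≅ Z^3.

The boundary map ∂_1: C_1 → C_0 maps an edge to its endpoints' difference, ∂[p,q] = q − p. For instance
  ∂[1,2] = [2] − [1].
The 3×3 boundary matrix has rank 2 and Smith normal form diag(1,1).

Now H_k = ker ∂_k / im ∂_{k+1}, so:

  H_0: rank C_0 − rank ∂_1 = 3 − 2 = 1, and the invariant factors of ∂_1 are all 1, so H_0 = Z.
  H_1: rank ker ∂_1 − rank ∂_2 = (3 − 2) − 0 = 1, and there is no ∂_2, so H_1 = Z.

(K is a triangulation of the circle S^1.)

H_0 = Z,  H_1 = Z.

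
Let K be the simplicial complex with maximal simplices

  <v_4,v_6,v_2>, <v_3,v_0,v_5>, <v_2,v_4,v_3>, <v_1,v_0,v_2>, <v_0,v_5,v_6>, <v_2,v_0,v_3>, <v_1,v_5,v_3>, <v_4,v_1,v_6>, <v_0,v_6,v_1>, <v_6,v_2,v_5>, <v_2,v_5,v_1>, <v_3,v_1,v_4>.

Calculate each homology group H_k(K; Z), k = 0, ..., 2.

H_0 ≅ Z,  H_1 ≅ Z/2Z,  H_2 = 0.

Fix the vertex order v_0 < v_1 < v_2 < v_3 < v_4 < v_5 < v_6 and write every simplex with vertices in increasing order. Then dim K = 2 and the simplices of K are:

  0-simplices (7): [v_0], [v_1], [v_2], [v_3], [v_4], [v_5], [v_6]
  1-simplices (18): (18 of them)
  2-simplices (12): (12 of them)

giving chain groups C_0 ≅ Z^7, C_1 ≅ Z^18, C_2 ≅ Z^12.

The boundary map ∂_1: C_1 → C_0 sends each edge [p,q] (with p < q) to q − p. For instance
  ∂[v_0,v_3] = [v_3] − [v_0].
This gives a 7×18 integer matrix of rank 6; reducing to Smith normal form yields diagonal entries (1,1,1,1,1,1).

The boundary map ∂_2: C_2 → C_1 sends each 2-simplex [p,q,r] to [q,r] − [p,r] + [p,q]. For instance
  ∂[v_2,v_4,v_6] = [v_4,v_6] − [v_2,v_6] + [v_2,v_4],
  ∂[v_0,v_1,v_2] = [v_1,v_2] − [v_0,v_2] + [v_0,v_1].
This gives a 18×12 integer matrix of rank 12; reducing to Smith normal form yields diagonal entries (1,1,1,1,1,1,1,1,1,1,1,2).

Reading off H_k = ker ∂_k / im ∂_{k+1}:

  H_0: rank C_0 − rank ∂_1 = 7 − 6 = 1, and the invariant factors of ∂_1 are all 1, so H_0 = Z.
  H_1: rank ker ∂_1 − rank ∂_2 = (18 − 6) − 12 = 0, and ∂_2 has invariant factor 2 > 1, so H_1 = Z/2Z.
  H_2: rank ker ∂_2 − rank ∂_3 = (12 − 12) − 0 = 0, and there is no ∂_3, so H_2 = 0.

(K is a triangulation of the real projective plane RP^2.)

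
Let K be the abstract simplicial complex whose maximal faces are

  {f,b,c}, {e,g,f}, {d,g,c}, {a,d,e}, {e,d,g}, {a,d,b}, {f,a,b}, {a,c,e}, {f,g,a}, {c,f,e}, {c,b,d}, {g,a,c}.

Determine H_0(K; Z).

Order the vertices as a < b < c < d < e < f < g. Listing each simplex with vertices in this order, K has dimension 2 with simplices:

  0-simplices (7): a, b, c, d, e, f, g
  1-simplices (18): ab, ac, ad, ae, af, ag, bc, bd, bf, cd, ce, cf, cg, de, dg, ef, eg, fg
  2-simplices (12): abd, abf, ace, acg, ade, afg, bcd, bcf, cdg, cef, deg, efg

giving chain groups C_0 ≅ Z^7, C_1 ≅ Z^18, C_2 ≅ Z^12.

Boundary ∂_1: C_1 → C_0 sends each edge [p,q] (with p < q) to q − p.
The resulting 7×18 matrix has rank 6, and its Smith normal form has invariant factors (1,1,1,1,1,1).

Boundary ∂_2: C_2 → C_1 sends each 2-simplex [p,q,r] to [q,r] − [p,r] + [p,q]. For instance
  ∂afg = fg − ag + af,
  ∂efg = fg − eg + ef.
The resulting 18×12 matrix has rank 12, and its Smith normal form has invariant factors (1,1,1,1,1,1,1,1,1,1,1,2).

Reading off H_k = ker ∂_k / im ∂_{k+1}:

  H_0: rank C_0 − rank ∂_1 = 7 − 6 = 1, and the invariant factors of ∂_1 are all 1, so H_0 ≅ Z.

H_0 = Z.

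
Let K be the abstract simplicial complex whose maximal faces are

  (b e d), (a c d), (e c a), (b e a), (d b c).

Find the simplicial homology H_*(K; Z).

H_0 ≅ Z,  H_1 ≅ Z,  H_2 = 0.

We work with the vertex ordering a < b < c < d < e. The simplices of K, each written with vertices in increasing order, are:

  0-simplices (5): a, b, c, d, e
  1-simplices (10): ab, ac, ad, ae, bc, bd, be, cd, ce, de
  2-simplices (5): abe, acd, ace, bcd, bde

so the chain groups are C_0 ≅ Z^5, C_1 ≅ Z^10, C_2 ≅ Z^5.

∂_1: C_1 → C_0 maps an edge to its endpoints' difference, ∂[p,q] = q − p. For instance
  ∂ce = e − c.
This gives a 5×10 integer matrix of rank 4; reducing to Smith normal form yields diagonal entries (1,1,1,1).

The boundary map ∂_2: C_2 → C_1 maps a triangle to the signed sum of its edges. For instance
  ∂bde = de − be + bd,
  ∂bcd = cd − bd + bc.
As a 10×5 matrix over Z this has rank 5, with invariant factors (1,1,1,1,1).

Now H_k = ker ∂_k / im ∂_{k+1}, so:

  H_0: rank C_0 − rank ∂_1 = 5 − 4 = 1, and the invariant factors of ∂_1 are all 1, so H_0 ≅ Z.
  H_1: rank ker ∂_1 − rank ∂_2 = (10 − 4) − 5 = 1, and the invariant factors of ∂_2 are all 1, so H_1 ≅ Z.
  H_2: rank ker ∂_2 − rank ∂_3 = (5 − 5) − 0 = 0, and there is no ∂_3, so H_2 ≅ 0.

(K is a triangulation of the Möbius band.)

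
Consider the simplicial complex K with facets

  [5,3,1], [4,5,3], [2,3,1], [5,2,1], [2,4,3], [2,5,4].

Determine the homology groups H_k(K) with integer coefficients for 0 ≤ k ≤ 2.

We work with the vertex ordering 1 < 2 < 3 < 4 < 5. The simplices of K, each written with vertices in increasing order, are:

  0-simplices (5): [1], [2], [3], [4], [5]
  1-simplices (9): [1,2], [1,3], [1,5], [2,3], [2,4], [2,5], [3,4], [3,5], [4,5]
  2-simplices (6): [1,2,3], [1,2,5], [1,3,5], [2,3,4], [2,4,5], [3,4,5]

Hence C_0 ≅ Z^5, C_1 ≅ Z^9, C_2 ≅ Z^6.

∂_1: C_1 → C_0 sends each edge [p,q] (with p < q) to q − p. For instance
  ∂[2,3] = [3] − [2].
The resulting 5×9 matrix has rank 4, and its Smith normal form has invariant factors (1,1,1,1).

∂_2: C_2 → C_1 maps a triangle to the signed sum of its edges. For instance
  ∂[2,4,5] = [4,5] − [2,5] + [2,4],
  ∂[2,3,4] = [3,4] − [2,4] + [2,3].
This gives a 9×6 integer matrix of rank 5; reducing to Smith normal form yields diagonal entries (1,1,1,1,1).

Reading off H_k = ker ∂_k / im ∂_{k+1}:

  H_0: rank C_0 − rank ∂_1 = 5 − 4 = 1, and the invariant factors of ∂_1 are all 1, so H_0 ≅ Z.
  H_1: rank ker ∂_1 − rank ∂_2 = (9 − 4) − 5 = 0, and the invariant factors of ∂_2 are all 1, so H_1 ≅ 0.
  H_2: rank ker ∂_2 − rank ∂_3 = (6 − 5) − 0 = 1, and there is no ∂_3, so H_2 ≅ Z.

As a check, the Euler characteristic is 5 − 9 + 6 = 2, which agrees with 1 − 0 + 1 = 2.

H_0 ≅ Z,  H_1 = 0,  H_2 ≅ Z.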